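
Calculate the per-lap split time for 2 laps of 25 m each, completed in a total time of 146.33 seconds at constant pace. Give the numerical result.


Split time = total_time / n_laps = 146.33 / 2
Split time = 73.165 s per lap

73.165 s


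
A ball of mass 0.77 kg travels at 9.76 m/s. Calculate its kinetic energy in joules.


KE = 0.5 * m * v^2
KE = 0.5 * 0.77 * 9.76^2
KE = 0.5 * 0.77 * 95.2576 = 36.6742 J

36.6742 J


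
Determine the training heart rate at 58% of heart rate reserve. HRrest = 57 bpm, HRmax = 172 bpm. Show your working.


Target = HRrest + pct*(HRmax - HRrest)
Heart rate reserve = HRmax - HRrest = 172 - 57 = 115 bpm
Fraction = 58% = 0.58
Target = 57 + 0.58 * 115
Target = 57 + 66.7 = 123.7 bpm

123.7 bpm


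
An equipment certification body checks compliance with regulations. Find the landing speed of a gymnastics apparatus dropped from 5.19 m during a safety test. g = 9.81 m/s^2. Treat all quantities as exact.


v = sqrt(2 * g * h)
v = sqrt(2 * 9.81 * 5.19)
v = sqrt(101.8278) = 10.091 m/s

10.091 m/s


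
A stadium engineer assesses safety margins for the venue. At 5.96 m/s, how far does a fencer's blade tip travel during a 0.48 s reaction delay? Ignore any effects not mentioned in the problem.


d = v * t
d = 5.96 * 0.48
d = 2.8608 m

2.8608 m


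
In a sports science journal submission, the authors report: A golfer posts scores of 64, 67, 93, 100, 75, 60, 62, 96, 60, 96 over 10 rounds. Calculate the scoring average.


Average = sum / n
Sum = 773
Average = 773 / 10 = 77.3

77.3


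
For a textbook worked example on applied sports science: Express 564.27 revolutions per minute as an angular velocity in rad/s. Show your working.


omega = RPM * 2 * pi / 60
omega = 564.27 * 2 * 3.14159 / 60
omega = 3545.413 / 60 = 59.0902 rad/s

59.0902 rad/s


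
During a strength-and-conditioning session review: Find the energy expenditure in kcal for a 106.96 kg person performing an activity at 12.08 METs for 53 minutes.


kcal = MET * mass * time_hr
Convert time: 53 min = 0.8833 hr
kcal = 12.08 * 106.96 * 0.8833
kcal = 1141.3345 kcal

1141.3345 kcal


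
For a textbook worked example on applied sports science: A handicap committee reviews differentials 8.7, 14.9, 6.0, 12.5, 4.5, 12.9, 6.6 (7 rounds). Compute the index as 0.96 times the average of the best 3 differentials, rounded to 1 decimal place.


All differentials: 8.7, 14.9, 6.0, 12.5, 4.5, 12.9, 6.6
Sorted: 4.5, 6.0, 6.6, 8.7, 12.5, 12.9, 14.9
Best 3: 4.5, 6.0, 6.6
Average of best = 17.1 / 3 = 5.7
Raw index = 5.7 * 0.96 = 5.472
Handicap index = round(5.472, 1) = 5.5

5.5


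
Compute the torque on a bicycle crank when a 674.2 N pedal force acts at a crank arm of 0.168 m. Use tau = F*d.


tau = F * d
tau = 674.2 * 0.168
tau = 113.2656 N*m

113.2656 N*m


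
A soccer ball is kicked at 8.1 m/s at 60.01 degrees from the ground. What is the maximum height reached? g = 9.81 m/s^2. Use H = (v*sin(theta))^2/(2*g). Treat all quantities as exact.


H = (v*sin(theta))^2 / (2*g)
vy = v*sin(theta) = 8.1 * sin(60.01 deg) = 7.0155 m/s
H = vy^2 / (2*g) = 49.2174 / (2*9.81)
H = 49.2174 / 19.62 = 2.5085 m

2.5085 m


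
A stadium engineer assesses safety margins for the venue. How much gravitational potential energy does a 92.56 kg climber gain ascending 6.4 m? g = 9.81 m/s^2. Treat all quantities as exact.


PE = m * g * h
PE = 92.56 * 9.81 * 6.4
PE = 908.0136 * 6.4 = 5811.287 J

5811.287 J


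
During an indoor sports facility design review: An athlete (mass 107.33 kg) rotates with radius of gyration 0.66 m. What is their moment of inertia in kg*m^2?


I = m * k^2
I = 107.33 * 0.66^2
I = 107.33 * 0.4356 = 46.7529 kg*m^2

46.7529 kg*m^2


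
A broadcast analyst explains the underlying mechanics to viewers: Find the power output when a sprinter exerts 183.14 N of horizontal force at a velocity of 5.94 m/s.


P = F * v
P = 183.14 * 5.94
P = 1087.8516 W

1087.8516 W


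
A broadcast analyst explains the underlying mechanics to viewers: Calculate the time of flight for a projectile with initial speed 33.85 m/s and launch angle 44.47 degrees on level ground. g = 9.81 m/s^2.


T = 2*v*sin(theta)/g
sin(theta) = sin(44.47 deg) = 0.7005
T = 2*33.85*0.7005 / 9.81
T = 47.4263 / 9.81 = 4.8345 s

4.8345 s


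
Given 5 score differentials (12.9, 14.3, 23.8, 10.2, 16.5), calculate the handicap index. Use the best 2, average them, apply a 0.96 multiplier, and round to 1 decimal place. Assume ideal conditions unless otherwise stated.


All differentials: 12.9, 14.3, 23.8, 10.2, 16.5
Sorted: 10.2, 12.9, 14.3, 16.5, 23.8
Best 2: 10.2, 12.9
Average of best = 23.1 / 2 = 11.55
Raw index = 11.55 * 0.96 = 11.088
Handicap index = round(11.088, 1) = 11.1

11.1


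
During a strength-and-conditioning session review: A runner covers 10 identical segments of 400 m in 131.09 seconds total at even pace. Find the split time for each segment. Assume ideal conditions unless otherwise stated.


Split time = total_time / n_laps = 131.09 / 10
Split time = 13.109 s per lap

13.109 s


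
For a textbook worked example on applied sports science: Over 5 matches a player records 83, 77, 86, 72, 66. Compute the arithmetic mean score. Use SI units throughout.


Average = sum / n
Sum = 384
Average = 384 / 5 = 76.8

76.8


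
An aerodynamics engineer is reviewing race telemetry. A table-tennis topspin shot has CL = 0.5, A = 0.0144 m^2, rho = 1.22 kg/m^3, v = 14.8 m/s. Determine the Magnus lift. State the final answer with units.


FM = 0.5 * CL * rho * A * v^2
FM = 0.5 * 0.5 * 1.22 * 0.0144 * 14.8^2
v^2 = 219.04
FM = 0.5 * 0.5 * 1.22 * 0.0144 * 219.04 = 0.962 N

0.962 N


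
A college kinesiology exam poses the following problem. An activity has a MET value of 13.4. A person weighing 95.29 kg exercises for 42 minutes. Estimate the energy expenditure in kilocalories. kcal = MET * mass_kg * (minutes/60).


kcal = MET * mass * time_hr
Convert time: 42 min = 0.7 hr
kcal = 13.4 * 95.29 * 0.7
kcal = 893.8202 kcal

893.8202 kcal


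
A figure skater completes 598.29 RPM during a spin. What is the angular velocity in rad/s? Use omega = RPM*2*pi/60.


omega = RPM * 2 * pi / 60
omega = 598.29 * 2 * 3.14159 / 60
omega = 3759.1669 / 60 = 62.6528 rad/s

62.6528 rad/s


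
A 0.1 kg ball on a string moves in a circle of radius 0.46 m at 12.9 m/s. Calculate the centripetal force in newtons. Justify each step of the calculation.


Fc = m * v^2 / r
v^2 = 12.9^2 = 166.41
Fc = 0.1 * 166.41 / 0.46
Fc = 16.641 / 0.46 = 36.1761 N

36.1761 N


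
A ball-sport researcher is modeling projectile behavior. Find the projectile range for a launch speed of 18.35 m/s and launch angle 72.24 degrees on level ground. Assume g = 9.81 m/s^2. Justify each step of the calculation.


R = v^2 * sin(2*theta) / g
Convert angle to radians: theta = 72.24 deg = 1.2608 rad
sin(2*theta) = sin(2.5217) = 0.581
R = 18.35^2 * 0.581 / 9.81
R = 336.7225 * 0.581 / 9.81 = 19.942 m

19.942 m


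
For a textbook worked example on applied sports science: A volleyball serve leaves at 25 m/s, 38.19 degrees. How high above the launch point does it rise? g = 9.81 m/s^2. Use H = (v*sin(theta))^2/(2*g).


H = (v*sin(theta))^2 / (2*g)
vy = v*sin(theta) = 25 * sin(38.19 deg) = 15.4568 m/s
H = vy^2 / (2*g) = 238.9121 / (2*9.81)
H = 238.9121 / 19.62 = 12.177 m

12.177 m


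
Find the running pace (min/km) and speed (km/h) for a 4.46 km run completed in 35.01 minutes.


Pace = time / distance = 35.01 min / 4.46 km = 7.8498 min/km
Speed = distance / time_in_hours = 4.46 / 0.5835 hr
Speed = 7.6435 km/h

7.8498 min/km, 7.6435 km/h


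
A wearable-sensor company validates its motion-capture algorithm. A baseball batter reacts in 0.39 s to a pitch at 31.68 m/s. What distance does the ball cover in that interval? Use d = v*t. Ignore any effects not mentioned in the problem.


d = v * t
d = 31.68 * 0.39
d = 12.3552 m

12.3552 m


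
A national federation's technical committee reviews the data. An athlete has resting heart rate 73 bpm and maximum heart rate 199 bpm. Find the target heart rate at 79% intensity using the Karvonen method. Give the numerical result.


Target = HRrest + pct*(HRmax - HRrest)
Heart rate reserve = HRmax - HRrest = 199 - 73 = 126 bpm
Fraction = 79% = 0.79
Target = 73 + 0.79 * 126
Target = 73 + 99.54 = 172.54 bpm

172.54 bpm


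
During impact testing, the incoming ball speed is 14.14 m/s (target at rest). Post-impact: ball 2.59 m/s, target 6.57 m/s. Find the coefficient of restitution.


e = (v2_after - v1_after) / (v1_before - v2_before)
Numerator = 6.57 - 2.59 = 3.98
Denominator = 14.14 - 0 = 14.14
e = 3.98 / 14.14 = 0.2815

0.2815


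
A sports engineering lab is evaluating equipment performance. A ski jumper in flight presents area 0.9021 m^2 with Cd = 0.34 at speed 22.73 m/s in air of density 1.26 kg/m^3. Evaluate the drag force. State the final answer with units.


Fd = 0.5 * Cd * rho * A * v^2
Fd = 0.5 * 0.34 * 1.26 * 0.9021 * 22.73^2
v^2 = 516.6529
Fd = 0.5 * 0.34 * 1.26 * 0.9021 * 516.6529 = 99.8327 N

99.8327 N


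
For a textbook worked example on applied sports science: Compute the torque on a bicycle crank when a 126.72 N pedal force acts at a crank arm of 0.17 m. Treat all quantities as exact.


tau = F * d
tau = 126.72 * 0.17
tau = 21.5424 N*m

21.5424 N*m


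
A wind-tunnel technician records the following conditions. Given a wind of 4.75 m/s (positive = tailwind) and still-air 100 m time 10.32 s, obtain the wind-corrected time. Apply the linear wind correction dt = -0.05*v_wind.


dt = -0.05 * v_wind = -0.05 * 4.75 = -0.2375 s
t_corrected = t_still + dt = 10.32 + (-0.2375)
t_corrected = 10.0825 s

10.0825 s


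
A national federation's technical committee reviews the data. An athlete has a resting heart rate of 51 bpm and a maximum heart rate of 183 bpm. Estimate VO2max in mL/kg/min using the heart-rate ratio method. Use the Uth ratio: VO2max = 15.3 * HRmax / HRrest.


VO2max = 15.3 * HRmax / HRrest
VO2max = 15.3 * 183 / 51
VO2max = 2799.9 / 51 = 54.9 mL/kg/min

54.9 mL/kg/min


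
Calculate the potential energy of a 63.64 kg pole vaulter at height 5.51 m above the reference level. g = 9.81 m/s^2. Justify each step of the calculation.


PE = m * g * h
PE = 63.64 * 9.81 * 5.51
PE = 624.3084 * 5.51 = 3439.9393 J

3439.9393 J


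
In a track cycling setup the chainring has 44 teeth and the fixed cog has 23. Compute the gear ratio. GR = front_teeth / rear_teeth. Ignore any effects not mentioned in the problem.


GR = front_teeth / rear_teeth
GR = 44 / 23
GR = 1.913

1.913


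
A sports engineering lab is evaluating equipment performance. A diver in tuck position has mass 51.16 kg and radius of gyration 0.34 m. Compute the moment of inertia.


I = m * k^2
I = 51.16 * 0.34^2
I = 51.16 * 0.1156 = 5.9141 kg*m^2

5.9141 kg*m^2


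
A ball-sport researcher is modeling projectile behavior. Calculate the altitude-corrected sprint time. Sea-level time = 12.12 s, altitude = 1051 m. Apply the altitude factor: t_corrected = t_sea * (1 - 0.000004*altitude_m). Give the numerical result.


Correction factor = 1 - 0.000004 * 1051 = 0.995796
t_corrected = t_sea * factor = 12.12 * 0.995796
t_corrected = 12.069 s

12.069 s


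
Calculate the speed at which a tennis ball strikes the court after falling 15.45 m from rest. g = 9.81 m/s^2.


v = sqrt(2 * g * h)
v = sqrt(2 * 9.81 * 15.45)
v = sqrt(303.129) = 17.4106 m/s

17.4106 m/s


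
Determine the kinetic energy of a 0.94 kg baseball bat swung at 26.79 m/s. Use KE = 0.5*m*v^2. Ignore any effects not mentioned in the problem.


KE = 0.5 * m * v^2
KE = 0.5 * 0.94 * 26.79^2
KE = 0.5 * 0.94 * 717.7041 = 337.3209 J

337.3209 J


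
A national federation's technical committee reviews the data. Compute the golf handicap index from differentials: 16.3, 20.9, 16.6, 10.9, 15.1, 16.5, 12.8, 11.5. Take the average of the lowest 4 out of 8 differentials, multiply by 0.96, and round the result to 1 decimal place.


All differentials: 16.3, 20.9, 16.6, 10.9, 15.1, 16.5, 12.8, 11.5
Sorted: 10.9, 11.5, 12.8, 15.1, 16.3, 16.5, 16.6, 20.9
Best 4: 10.9, 11.5, 12.8, 15.1
Average of best = 50.3 / 4 = 12.575
Raw index = 12.575 * 0.96 = 12.072
Handicap index = round(12.072, 1) = 12.1

12.1


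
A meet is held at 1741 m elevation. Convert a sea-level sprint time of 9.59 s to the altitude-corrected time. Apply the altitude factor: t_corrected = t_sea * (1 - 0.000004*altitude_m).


Correction factor = 1 - 0.000004 * 1741 = 0.993036
t_corrected = t_sea * factor = 9.59 * 0.993036
t_corrected = 9.5232 s

9.5232 s


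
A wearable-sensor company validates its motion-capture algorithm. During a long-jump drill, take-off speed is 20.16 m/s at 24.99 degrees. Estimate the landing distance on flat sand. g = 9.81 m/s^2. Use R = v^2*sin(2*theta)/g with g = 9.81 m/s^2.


R = v^2 * sin(2*theta) / g
Convert angle to radians: theta = 24.99 deg = 0.4362 rad
sin(2*theta) = sin(0.8723) = 0.7658
R = 20.16^2 * 0.7658 / 9.81
R = 406.4256 * 0.7658 / 9.81 = 31.7277 m

31.7277 m


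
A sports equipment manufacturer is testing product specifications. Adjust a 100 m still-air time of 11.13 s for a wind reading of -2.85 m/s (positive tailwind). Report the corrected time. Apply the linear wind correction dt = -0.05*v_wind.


dt = -0.05 * v_wind = -0.05 * -2.85 = 0.1425 s
t_corrected = t_still + dt = 11.13 + (0.1425)
t_corrected = 11.2725 s

11.2725 s


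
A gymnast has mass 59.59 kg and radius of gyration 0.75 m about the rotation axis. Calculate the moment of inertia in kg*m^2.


I = m * k^2
I = 59.59 * 0.75^2
I = 59.59 * 0.5625 = 33.5194 kg*m^2

33.5194 kg*m^2


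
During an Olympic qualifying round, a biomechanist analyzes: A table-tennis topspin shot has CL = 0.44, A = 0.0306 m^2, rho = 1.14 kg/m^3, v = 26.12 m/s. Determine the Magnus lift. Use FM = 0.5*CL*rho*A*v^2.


FM = 0.5 * CL * rho * A * v^2
FM = 0.5 * 0.44 * 1.14 * 0.0306 * 26.12^2
v^2 = 682.2544
FM = 0.5 * 0.44 * 1.14 * 0.0306 * 682.2544 = 5.2359 N

5.2359 N


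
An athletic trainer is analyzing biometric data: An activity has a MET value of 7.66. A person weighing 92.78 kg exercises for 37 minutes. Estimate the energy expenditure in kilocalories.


kcal = MET * mass * time_hr
Convert time: 37 min = 0.6167 hr
kcal = 7.66 * 92.78 * 0.6167
kcal = 438.2618 kcal

438.2618 kcal


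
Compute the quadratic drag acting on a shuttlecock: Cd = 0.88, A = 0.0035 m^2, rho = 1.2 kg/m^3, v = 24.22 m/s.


Fd = 0.5 * Cd * rho * A * v^2
Fd = 0.5 * 0.88 * 1.2 * 0.0035 * 24.22^2
v^2 = 586.6084
Fd = 0.5 * 0.88 * 1.2 * 0.0035 * 586.6084 = 1.0841 N

1.0841 N


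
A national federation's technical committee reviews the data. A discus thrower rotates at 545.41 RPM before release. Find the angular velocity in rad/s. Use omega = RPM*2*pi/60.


omega = RPM * 2 * pi / 60
omega = 545.41 * 2 * 3.14159 / 60
omega = 3426.9121 / 60 = 57.1152 rad/s

57.1152 rad/s


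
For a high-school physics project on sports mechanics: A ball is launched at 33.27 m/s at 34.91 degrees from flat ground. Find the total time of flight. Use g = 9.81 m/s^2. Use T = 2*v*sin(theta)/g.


T = 2*v*sin(theta)/g
sin(theta) = sin(34.91 deg) = 0.5723
T = 2*33.27*0.5723 / 9.81
T = 38.0801 / 9.81 = 3.8818 s

3.8818 s


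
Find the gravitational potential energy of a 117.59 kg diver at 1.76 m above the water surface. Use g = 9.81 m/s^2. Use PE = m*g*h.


PE = m * g * h
PE = 117.59 * 9.81 * 1.76
PE = 1153.5579 * 1.76 = 2030.2619 J

2030.2619 J


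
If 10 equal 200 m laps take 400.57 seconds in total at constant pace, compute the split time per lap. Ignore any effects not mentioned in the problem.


Split time = total_time / n_laps = 400.57 / 10
Split time = 40.057 s per lap

40.057 s


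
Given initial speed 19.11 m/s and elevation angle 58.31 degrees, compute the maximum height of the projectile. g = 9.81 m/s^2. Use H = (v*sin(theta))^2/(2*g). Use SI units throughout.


H = (v*sin(theta))^2 / (2*g)
vy = v*sin(theta) = 19.11 * sin(58.31 deg) = 16.2608 m/s
H = vy^2 / (2*g) = 264.4121 / (2*9.81)
H = 264.4121 / 19.62 = 13.4767 m

13.4767 m


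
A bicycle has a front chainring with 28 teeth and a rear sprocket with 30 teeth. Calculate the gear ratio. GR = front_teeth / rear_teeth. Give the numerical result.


GR = front_teeth / rear_teeth
GR = 28 / 30
GR = 0.9333

0.9333


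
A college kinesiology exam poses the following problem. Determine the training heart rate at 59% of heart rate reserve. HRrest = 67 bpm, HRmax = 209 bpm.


Target = HRrest + pct*(HRmax - HRrest)
Heart rate reserve = HRmax - HRrest = 209 - 67 = 142 bpm
Fraction = 59% = 0.59
Target = 67 + 0.59 * 142
Target = 67 + 83.78 = 150.78 bpm

150.78 bpm


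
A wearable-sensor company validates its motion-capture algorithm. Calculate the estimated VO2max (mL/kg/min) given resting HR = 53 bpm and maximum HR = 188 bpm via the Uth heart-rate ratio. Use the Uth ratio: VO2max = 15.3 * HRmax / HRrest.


VO2max = 15.3 * HRmax / HRrest
VO2max = 15.3 * 188 / 53
VO2max = 2876.4 / 53 = 54.2717 mL/kg/min

54.2717 mL/kg/min


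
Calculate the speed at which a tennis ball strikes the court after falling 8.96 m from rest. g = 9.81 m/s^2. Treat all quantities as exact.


v = sqrt(2 * g * h)
v = sqrt(2 * 9.81 * 8.96)
v = sqrt(175.7952) = 13.2588 m/s

13.2588 m/s


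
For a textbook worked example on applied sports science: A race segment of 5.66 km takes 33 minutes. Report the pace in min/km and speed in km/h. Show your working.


Pace = time / distance = 33 min / 5.66 km = 5.8304 min/km
Speed = distance / time_in_hours = 5.66 / 0.55 hr
Speed = 10.2909 km/h

5.8304 min/km, 10.2909 km/h


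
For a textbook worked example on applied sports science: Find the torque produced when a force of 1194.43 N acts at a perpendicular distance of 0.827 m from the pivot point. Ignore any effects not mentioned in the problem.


tau = F * d
tau = 1194.43 * 0.827
tau = 987.7936 N*m

987.7936 N*m


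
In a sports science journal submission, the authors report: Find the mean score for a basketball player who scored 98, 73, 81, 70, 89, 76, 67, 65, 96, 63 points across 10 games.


Average = sum / n
Sum = 778
Average = 778 / 10 = 77.8

77.8


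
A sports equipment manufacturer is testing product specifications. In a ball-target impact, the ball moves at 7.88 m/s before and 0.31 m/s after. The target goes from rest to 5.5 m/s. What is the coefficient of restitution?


e = (v2_after - v1_after) / (v1_before - v2_before)
Numerator = 5.5 - 0.31 = 5.19
Denominator = 7.88 - 0 = 7.88
e = 5.19 / 7.88 = 0.6586

0.6586


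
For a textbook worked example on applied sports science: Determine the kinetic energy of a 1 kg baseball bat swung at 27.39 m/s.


KE = 0.5 * m * v^2
KE = 0.5 * 1 * 27.39^2
KE = 0.5 * 1 * 750.2121 = 375.1061 J

375.1061 J


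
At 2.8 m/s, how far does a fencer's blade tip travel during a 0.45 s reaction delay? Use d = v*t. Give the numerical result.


d = v * t
d = 2.8 * 0.45
d = 1.26 m

1.26 m


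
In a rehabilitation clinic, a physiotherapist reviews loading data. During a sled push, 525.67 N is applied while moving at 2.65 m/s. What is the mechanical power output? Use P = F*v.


P = F * v
P = 525.67 * 2.65
P = 1393.0255 W

1393.0255 W


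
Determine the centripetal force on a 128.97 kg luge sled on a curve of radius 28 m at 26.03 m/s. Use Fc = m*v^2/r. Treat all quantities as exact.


Fc = m * v^2 / r
v^2 = 26.03^2 = 677.5609
Fc = 128.97 * 677.5609 / 28
Fc = 87385.0293 / 28 = 3120.8939 N

3120.8939 N


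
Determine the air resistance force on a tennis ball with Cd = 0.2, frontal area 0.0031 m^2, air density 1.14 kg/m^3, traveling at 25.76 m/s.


Fd = 0.5 * Cd * rho * A * v^2
Fd = 0.5 * 0.2 * 1.14 * 0.0031 * 25.76^2
v^2 = 663.5776
Fd = 0.5 * 0.2 * 1.14 * 0.0031 * 663.5776 = 0.2345 N

0.2345 N


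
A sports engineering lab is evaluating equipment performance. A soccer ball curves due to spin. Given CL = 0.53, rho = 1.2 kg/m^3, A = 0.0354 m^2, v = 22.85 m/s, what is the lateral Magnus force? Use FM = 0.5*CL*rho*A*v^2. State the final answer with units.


FM = 0.5 * CL * rho * A * v^2
FM = 0.5 * 0.53 * 1.2 * 0.0354 * 22.85^2
v^2 = 522.1225
FM = 0.5 * 0.53 * 1.2 * 0.0354 * 522.1225 = 5.8776 N

5.8776 N


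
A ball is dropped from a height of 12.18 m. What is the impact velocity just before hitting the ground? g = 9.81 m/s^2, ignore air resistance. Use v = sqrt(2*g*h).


v = sqrt(2 * g * h)
v = sqrt(2 * 9.81 * 12.18)
v = sqrt(238.9716) = 15.4587 m/s

15.4587 m/s


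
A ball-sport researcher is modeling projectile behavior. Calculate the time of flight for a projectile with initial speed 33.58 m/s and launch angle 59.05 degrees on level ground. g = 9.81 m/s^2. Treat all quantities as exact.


T = 2*v*sin(theta)/g
sin(theta) = sin(59.05 deg) = 0.8576
T = 2*33.58*0.8576 / 9.81
T = 57.5975 / 9.81 = 5.8713 s

5.8713 s


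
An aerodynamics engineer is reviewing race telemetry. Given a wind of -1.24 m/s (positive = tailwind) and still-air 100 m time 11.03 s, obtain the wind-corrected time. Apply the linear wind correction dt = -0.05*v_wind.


dt = -0.05 * v_wind = -0.05 * -1.24 = 0.062 s
t_corrected = t_still + dt = 11.03 + (0.062)
t_corrected = 11.092 s

11.092 s


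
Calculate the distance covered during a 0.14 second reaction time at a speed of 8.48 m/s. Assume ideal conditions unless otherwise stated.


d = v * t
d = 8.48 * 0.14
d = 1.1872 m

1.1872 m


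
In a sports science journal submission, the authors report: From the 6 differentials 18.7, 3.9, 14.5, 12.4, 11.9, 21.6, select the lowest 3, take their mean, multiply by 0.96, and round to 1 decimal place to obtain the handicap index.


All differentials: 18.7, 3.9, 14.5, 12.4, 11.9, 21.6
Sorted: 3.9, 11.9, 12.4, 14.5, 18.7, 21.6
Best 3: 3.9, 11.9, 12.4
Average of best = 28.2 / 3 = 9.4
Raw index = 9.4 * 0.96 = 9.024
Handicap index = round(9.024, 1) = 9.0

9.0


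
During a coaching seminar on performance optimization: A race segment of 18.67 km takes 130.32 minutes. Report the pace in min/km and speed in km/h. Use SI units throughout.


Pace = time / distance = 130.32 min / 18.67 km = 6.9802 min/km
Speed = distance / time_in_hours = 18.67 / 2.172 hr
Speed = 8.5958 km/h

6.9802 min/km, 8.5958 km/h


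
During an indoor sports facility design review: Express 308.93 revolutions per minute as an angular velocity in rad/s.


omega = RPM * 2 * pi / 60
omega = 308.93 * 2 * 3.14159 / 60
omega = 1941.0644 / 60 = 32.3511 rad/s

32.3511 rad/s


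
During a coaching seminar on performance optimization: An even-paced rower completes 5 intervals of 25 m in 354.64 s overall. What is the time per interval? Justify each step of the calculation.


Split time = total_time / n_laps = 354.64 / 5
Split time = 70.928 s per lap

70.928 s


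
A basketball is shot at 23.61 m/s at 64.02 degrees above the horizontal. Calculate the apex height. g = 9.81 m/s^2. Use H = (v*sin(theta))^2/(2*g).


H = (v*sin(theta))^2 / (2*g)
vy = v*sin(theta) = 23.61 * sin(64.02 deg) = 21.2241 m/s
H = vy^2 / (2*g) = 450.4641 / (2*9.81)
H = 450.4641 / 19.62 = 22.9594 m

22.9594 m


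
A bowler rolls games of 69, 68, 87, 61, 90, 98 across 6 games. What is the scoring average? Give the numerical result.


Average = sum / n
Sum = 473
Average = 473 / 6 = 78.8333

78.8333


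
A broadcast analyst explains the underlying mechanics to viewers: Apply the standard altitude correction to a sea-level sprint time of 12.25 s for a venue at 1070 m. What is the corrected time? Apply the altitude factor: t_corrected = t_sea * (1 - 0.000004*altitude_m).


Correction factor = 1 - 0.000004 * 1070 = 0.99572
t_corrected = t_sea * factor = 12.25 * 0.99572
t_corrected = 12.1976 s

12.1976 s


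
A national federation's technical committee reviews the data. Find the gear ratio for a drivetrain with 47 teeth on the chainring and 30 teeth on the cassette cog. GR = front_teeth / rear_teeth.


GR = front_teeth / rear_teeth
GR = 47 / 30
GR = 1.5667

1.5667


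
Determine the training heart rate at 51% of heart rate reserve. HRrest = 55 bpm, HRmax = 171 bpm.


Target = HRrest + pct*(HRmax - HRrest)
Heart rate reserve = HRmax - HRrest = 171 - 55 = 116 bpm
Fraction = 51% = 0.51
Target = 55 + 0.51 * 116
Target = 55 + 59.16 = 114.16 bpm

114.16 bpm


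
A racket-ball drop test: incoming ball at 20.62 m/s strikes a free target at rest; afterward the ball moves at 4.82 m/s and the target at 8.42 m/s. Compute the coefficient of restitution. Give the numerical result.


e = (v2_after - v1_after) / (v1_before - v2_before)
Numerator = 8.42 - 4.82 = 3.6
Denominator = 20.62 - 0 = 20.62
e = 3.6 / 20.62 = 0.1746

0.1746


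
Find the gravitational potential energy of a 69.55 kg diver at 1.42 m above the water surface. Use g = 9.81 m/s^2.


PE = m * g * h
PE = 69.55 * 9.81 * 1.42
PE = 682.2855 * 1.42 = 968.8454 J

968.8454 J


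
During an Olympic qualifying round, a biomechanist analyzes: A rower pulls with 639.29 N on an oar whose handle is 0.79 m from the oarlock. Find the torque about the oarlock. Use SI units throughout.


tau = F * d
tau = 639.29 * 0.79
tau = 505.0391 N*m

505.0391 N*m


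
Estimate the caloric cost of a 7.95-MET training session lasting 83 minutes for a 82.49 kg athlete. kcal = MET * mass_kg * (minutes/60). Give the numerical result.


kcal = MET * mass * time_hr
Convert time: 83 min = 1.3833 hr
kcal = 7.95 * 82.49 * 1.3833
kcal = 907.1838 kcal

907.1838 kcal


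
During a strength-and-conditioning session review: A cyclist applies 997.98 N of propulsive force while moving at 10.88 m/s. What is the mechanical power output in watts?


P = F * v
P = 997.98 * 10.88
P = 10858.0224 W

10858.0224 W


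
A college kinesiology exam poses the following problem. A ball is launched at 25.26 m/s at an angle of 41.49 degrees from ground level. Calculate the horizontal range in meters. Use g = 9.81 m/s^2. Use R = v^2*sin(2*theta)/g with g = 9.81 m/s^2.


R = v^2 * sin(2*theta) / g
Convert angle to radians: theta = 41.49 deg = 0.7241 rad
sin(2*theta) = sin(1.4483) = 0.9925
R = 25.26^2 * 0.9925 / 9.81
R = 638.0676 * 0.9925 / 9.81 = 64.555 m

64.555 m


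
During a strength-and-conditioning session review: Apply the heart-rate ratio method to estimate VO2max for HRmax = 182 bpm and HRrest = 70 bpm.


VO2max = 15.3 * HRmax / HRrest
VO2max = 15.3 * 182 / 70
VO2max = 2784.6 / 70 = 39.78 mL/kg/min

39.78 mL/kg/min


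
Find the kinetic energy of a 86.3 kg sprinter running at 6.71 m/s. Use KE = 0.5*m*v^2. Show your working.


KE = 0.5 * m * v^2
KE = 0.5 * 86.3 * 6.71^2
KE = 0.5 * 86.3 * 45.0241 = 1942.7899 J

1942.7899 J


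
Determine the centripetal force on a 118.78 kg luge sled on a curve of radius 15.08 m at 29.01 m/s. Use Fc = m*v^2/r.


Fc = m * v^2 / r
v^2 = 29.01^2 = 841.5801
Fc = 118.78 * 841.5801 / 15.08
Fc = 99962.8843 / 15.08 = 6628.8385 N

6628.8385 N


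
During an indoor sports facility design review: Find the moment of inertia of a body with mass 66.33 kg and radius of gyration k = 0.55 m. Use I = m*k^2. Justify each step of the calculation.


I = m * k^2
I = 66.33 * 0.55^2
I = 66.33 * 0.3025 = 20.0648 kg*m^2

20.0648 kg*m^2


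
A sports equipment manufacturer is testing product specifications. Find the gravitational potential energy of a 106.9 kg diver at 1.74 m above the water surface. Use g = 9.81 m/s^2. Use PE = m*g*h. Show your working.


PE = m * g * h
PE = 106.9 * 9.81 * 1.74
PE = 1048.689 * 1.74 = 1824.7189 J

1824.7189 J


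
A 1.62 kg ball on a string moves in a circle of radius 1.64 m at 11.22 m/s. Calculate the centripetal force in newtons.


Fc = m * v^2 / r
v^2 = 11.22^2 = 125.8884
Fc = 1.62 * 125.8884 / 1.64
Fc = 203.9392 / 1.64 = 124.3532 N

124.3532 N


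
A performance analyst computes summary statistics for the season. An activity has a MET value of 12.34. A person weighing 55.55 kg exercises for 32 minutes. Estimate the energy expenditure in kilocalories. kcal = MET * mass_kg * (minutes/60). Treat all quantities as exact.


kcal = MET * mass * time_hr
Convert time: 32 min = 0.5333 hr
kcal = 12.34 * 55.55 * 0.5333
kcal = 365.5931 kcal

365.5931 kcal


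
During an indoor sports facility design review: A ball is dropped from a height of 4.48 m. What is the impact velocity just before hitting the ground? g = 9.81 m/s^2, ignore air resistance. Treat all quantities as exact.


v = sqrt(2 * g * h)
v = sqrt(2 * 9.81 * 4.48)
v = sqrt(87.8976) = 9.3754 m/s

9.3754 m/s


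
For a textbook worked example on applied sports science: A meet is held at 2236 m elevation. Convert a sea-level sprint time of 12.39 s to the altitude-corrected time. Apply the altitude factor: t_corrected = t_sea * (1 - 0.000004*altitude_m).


Correction factor = 1 - 0.000004 * 2236 = 0.991056
t_corrected = t_sea * factor = 12.39 * 0.991056
t_corrected = 12.2792 s

12.2792 s


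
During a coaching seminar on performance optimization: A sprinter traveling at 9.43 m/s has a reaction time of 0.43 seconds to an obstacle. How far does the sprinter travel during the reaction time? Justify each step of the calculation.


d = v * t
d = 9.43 * 0.43
d = 4.0549 m

4.0549 m


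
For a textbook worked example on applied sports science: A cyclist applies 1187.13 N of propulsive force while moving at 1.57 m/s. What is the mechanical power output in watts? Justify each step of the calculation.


P = F * v
P = 1187.13 * 1.57
P = 1863.7941 W

1863.7941 W


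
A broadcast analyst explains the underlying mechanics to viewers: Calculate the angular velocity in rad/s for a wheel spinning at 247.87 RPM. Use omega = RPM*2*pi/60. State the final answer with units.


omega = RPM * 2 * pi / 60
omega = 247.87 * 2 * 3.14159 / 60
omega = 1557.4131 / 60 = 25.9569 rad/s

25.9569 rad/s


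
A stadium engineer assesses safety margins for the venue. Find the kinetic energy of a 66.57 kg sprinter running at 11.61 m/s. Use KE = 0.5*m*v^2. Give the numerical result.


KE = 0.5 * m * v^2
KE = 0.5 * 66.57 * 11.61^2
KE = 0.5 * 66.57 * 134.7921 = 4486.555 J

4486.555 J


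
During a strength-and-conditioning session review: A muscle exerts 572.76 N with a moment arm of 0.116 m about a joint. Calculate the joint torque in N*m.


tau = F * d
tau = 572.76 * 0.116
tau = 66.4402 N*m

66.4402 N*m


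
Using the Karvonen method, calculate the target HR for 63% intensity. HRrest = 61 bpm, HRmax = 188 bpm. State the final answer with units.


Target = HRrest + pct*(HRmax - HRrest)
Heart rate reserve = HRmax - HRrest = 188 - 61 = 127 bpm
Fraction = 63% = 0.63
Target = 61 + 0.63 * 127
Target = 61 + 80.01 = 141.01 bpm

141.01 bpm


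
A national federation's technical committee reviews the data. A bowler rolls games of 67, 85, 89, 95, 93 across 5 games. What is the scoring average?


Average = sum / n
Sum = 429
Average = 429 / 5 = 85.8

85.8


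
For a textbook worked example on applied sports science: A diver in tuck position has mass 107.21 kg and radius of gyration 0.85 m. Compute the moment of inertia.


I = m * k^2
I = 107.21 * 0.85^2
I = 107.21 * 0.7225 = 77.4592 kg*m^2

77.4592 kg*m^2


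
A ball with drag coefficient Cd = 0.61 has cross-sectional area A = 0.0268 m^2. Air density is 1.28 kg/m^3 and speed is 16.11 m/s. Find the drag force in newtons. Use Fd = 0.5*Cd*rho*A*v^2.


Fd = 0.5 * Cd * rho * A * v^2
Fd = 0.5 * 0.61 * 1.28 * 0.0268 * 16.11^2
v^2 = 259.5321
Fd = 0.5 * 0.61 * 1.28 * 0.0268 * 259.5321 = 2.7154 N

2.7154 N


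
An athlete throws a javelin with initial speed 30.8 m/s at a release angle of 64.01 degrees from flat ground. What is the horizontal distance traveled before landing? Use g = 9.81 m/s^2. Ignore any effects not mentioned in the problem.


R = v^2 * sin(2*theta) / g
Convert angle to radians: theta = 64.01 deg = 1.1172 rad
sin(2*theta) = sin(2.2344) = 0.7878
R = 30.8^2 * 0.7878 / 9.81
R = 948.64 * 0.7878 / 9.81 = 76.1809 m

76.1809 m


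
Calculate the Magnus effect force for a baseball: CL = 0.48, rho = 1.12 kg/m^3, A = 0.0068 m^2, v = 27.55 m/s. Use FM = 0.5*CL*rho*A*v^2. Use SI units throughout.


FM = 0.5 * CL * rho * A * v^2
FM = 0.5 * 0.48 * 1.12 * 0.0068 * 27.55^2
v^2 = 759.0025
FM = 0.5 * 0.48 * 1.12 * 0.0068 * 759.0025 = 1.3873 N

1.3873 N


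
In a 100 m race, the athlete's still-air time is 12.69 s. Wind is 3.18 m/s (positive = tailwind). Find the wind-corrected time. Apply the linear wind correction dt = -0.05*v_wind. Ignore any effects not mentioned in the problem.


dt = -0.05 * v_wind = -0.05 * 3.18 = -0.159 s
t_corrected = t_still + dt = 12.69 + (-0.159)
t_corrected = 12.531 s

12.531 s


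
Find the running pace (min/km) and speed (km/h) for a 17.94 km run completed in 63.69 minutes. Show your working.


Pace = time / distance = 63.69 min / 17.94 km = 3.5502 min/km
Speed = distance / time_in_hours = 17.94 / 1.0615 hr
Speed = 16.9006 km/h

3.5502 min/km, 16.9006 km/h


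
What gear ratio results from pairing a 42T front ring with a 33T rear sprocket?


GR = front_teeth / rear_teeth
GR = 42 / 33
GR = 1.2727

1.2727


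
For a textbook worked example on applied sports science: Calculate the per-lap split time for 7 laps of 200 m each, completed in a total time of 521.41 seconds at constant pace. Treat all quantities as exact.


Split time = total_time / n_laps = 521.41 / 7
Split time = 74.4871 s per lap

74.4871 s


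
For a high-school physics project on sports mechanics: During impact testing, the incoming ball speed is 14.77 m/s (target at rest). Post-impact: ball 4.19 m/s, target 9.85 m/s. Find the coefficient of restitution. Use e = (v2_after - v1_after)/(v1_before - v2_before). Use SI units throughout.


e = (v2_after - v1_after) / (v1_before - v2_before)
Numerator = 9.85 - 4.19 = 5.66
Denominator = 14.77 - 0 = 14.77
e = 5.66 / 14.77 = 0.3832

0.3832


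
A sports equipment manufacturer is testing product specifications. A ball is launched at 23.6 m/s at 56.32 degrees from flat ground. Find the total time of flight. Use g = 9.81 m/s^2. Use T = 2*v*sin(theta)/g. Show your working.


T = 2*v*sin(theta)/g
sin(theta) = sin(56.32 deg) = 0.8321
T = 2*23.6*0.8321 / 9.81
T = 39.2774 / 9.81 = 4.0038 s

4.0038 s


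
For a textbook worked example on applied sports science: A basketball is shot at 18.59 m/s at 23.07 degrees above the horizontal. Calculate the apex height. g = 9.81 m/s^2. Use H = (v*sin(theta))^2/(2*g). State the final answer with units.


H = (v*sin(theta))^2 / (2*g)
vy = v*sin(theta) = 18.59 * sin(23.07 deg) = 7.2846 m/s
H = vy^2 / (2*g) = 53.0653 / (2*9.81)
H = 53.0653 / 19.62 = 2.7047 m

2.7047 m


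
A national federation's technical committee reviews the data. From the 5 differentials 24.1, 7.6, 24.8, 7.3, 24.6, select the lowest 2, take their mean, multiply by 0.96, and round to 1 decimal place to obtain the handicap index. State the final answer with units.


All differentials: 24.1, 7.6, 24.8, 7.3, 24.6
Sorted: 7.3, 7.6, 24.1, 24.6, 24.8
Best 2: 7.3, 7.6
Average of best = 14.9 / 2 = 7.45
Raw index = 7.45 * 0.96 = 7.152
Handicap index = round(7.152, 1) = 7.2

7.2


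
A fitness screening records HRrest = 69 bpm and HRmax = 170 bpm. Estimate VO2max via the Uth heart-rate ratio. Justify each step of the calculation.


VO2max = 15.3 * HRmax / HRrest
VO2max = 15.3 * 170 / 69
VO2max = 2601 / 69 = 37.6957 mL/kg/min

37.6957 mL/kg/min


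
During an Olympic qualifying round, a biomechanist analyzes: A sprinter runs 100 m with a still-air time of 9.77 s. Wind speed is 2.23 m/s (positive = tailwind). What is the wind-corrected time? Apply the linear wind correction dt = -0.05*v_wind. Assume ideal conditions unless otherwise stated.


dt = -0.05 * v_wind = -0.05 * 2.23 = -0.1115 s
t_corrected = t_still + dt = 9.77 + (-0.1115)
t_corrected = 9.6585 s

9.6585 s


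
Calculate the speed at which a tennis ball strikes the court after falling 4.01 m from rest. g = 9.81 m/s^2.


v = sqrt(2 * g * h)
v = sqrt(2 * 9.81 * 4.01)
v = sqrt(78.6762) = 8.87 m/s

8.87 m/s


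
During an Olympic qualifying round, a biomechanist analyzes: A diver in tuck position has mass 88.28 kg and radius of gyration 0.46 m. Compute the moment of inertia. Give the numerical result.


I = m * k^2
I = 88.28 * 0.46^2
I = 88.28 * 0.2116 = 18.68 kg*m^2

18.68 kg*m^2


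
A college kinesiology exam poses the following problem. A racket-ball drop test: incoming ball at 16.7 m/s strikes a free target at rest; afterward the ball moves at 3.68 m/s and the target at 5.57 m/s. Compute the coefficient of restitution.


e = (v2_after - v1_after) / (v1_before - v2_before)
Numerator = 5.57 - 3.68 = 1.89
Denominator = 16.7 - 0 = 16.7
e = 1.89 / 16.7 = 0.1132

0.1132


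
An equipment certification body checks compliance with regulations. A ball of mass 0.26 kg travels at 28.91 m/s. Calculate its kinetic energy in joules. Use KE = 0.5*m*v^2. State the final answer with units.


KE = 0.5 * m * v^2
KE = 0.5 * 0.26 * 28.91^2
KE = 0.5 * 0.26 * 835.7881 = 108.6525 J

108.6525 J


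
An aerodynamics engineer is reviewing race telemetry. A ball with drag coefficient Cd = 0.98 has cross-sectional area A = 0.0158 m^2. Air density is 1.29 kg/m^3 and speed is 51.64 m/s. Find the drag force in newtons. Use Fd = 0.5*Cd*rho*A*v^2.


Fd = 0.5 * Cd * rho * A * v^2
Fd = 0.5 * 0.98 * 1.29 * 0.0158 * 51.64^2
v^2 = 2666.6896
Fd = 0.5 * 0.98 * 1.29 * 0.0158 * 2666.6896 = 26.6327 N

26.6327 N


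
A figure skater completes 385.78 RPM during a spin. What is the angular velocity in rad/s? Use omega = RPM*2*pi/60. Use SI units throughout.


omega = RPM * 2 * pi / 60
omega = 385.78 * 2 * 3.14159 / 60
omega = 2423.9272 / 60 = 40.3988 rad/s

40.3988 rad/s


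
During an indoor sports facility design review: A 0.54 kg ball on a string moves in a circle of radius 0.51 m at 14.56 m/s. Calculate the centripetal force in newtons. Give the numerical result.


Fc = m * v^2 / r
v^2 = 14.56^2 = 211.9936
Fc = 0.54 * 211.9936 / 0.51
Fc = 114.4765 / 0.51 = 224.4638 N

224.4638 N


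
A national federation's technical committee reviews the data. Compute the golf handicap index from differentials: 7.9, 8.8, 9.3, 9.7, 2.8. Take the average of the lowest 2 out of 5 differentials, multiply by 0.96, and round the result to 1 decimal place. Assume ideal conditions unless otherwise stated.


All differentials: 7.9, 8.8, 9.3, 9.7, 2.8
Sorted: 2.8, 7.9, 8.8, 9.3, 9.7
Best 2: 2.8, 7.9
Average of best = 10.7 / 2 = 5.35
Raw index = 5.35 * 0.96 = 5.136
Handicap index = round(5.136, 1) = 5.1

5.1


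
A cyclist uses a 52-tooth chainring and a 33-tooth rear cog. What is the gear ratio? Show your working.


GR = front_teeth / rear_teeth
GR = 52 / 33
GR = 1.5758

1.5758


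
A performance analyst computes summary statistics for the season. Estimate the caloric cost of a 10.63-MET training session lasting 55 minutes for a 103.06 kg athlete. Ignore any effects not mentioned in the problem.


kcal = MET * mass * time_hr
Convert time: 55 min = 0.9167 hr
kcal = 10.63 * 103.06 * 0.9167
kcal = 1004.2338 kcal

1004.2338 kcal


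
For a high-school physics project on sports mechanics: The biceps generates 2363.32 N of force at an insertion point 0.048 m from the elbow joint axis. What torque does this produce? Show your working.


tau = F * d
tau = 2363.32 * 0.048
tau = 113.4394 N*m

113.4394 N*m


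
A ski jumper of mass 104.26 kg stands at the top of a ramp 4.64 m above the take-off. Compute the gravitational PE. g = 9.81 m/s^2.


PE = m * g * h
PE = 104.26 * 9.81 * 4.64
PE = 1022.7906 * 4.64 = 4745.7484 J

4745.7484 J


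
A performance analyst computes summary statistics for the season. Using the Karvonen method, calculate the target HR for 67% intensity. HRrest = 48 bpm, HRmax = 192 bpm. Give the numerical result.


Target = HRrest + pct*(HRmax - HRrest)
Heart rate reserve = HRmax - HRrest = 192 - 48 = 144 bpm
Fraction = 67% = 0.67
Target = 48 + 0.67 * 144
Target = 48 + 96.48 = 144.48 bpm

144.48 bpm
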